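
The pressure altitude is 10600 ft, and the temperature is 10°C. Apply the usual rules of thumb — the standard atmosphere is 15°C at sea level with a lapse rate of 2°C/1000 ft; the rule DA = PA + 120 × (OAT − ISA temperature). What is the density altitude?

ISA temperature at 10600 ft = 15 − 2 × (10600/1000) = -6.2°C.
ISA deviation = 10 − (-6.2) = +16.2°C.
Density altitude = 10600 + 120 × (16.2) = 10600 + (+1944) = 12544 ft.

12544 ft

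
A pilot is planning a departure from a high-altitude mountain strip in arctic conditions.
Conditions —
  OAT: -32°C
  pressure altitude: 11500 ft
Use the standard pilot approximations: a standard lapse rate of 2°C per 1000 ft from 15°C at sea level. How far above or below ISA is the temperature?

ISA-24°C

ISA temperature at 11500 ft = 15 − 2 × (11500/1000) = -8°C.
Deviation = OAT − ISA = -32 − (-8) = -24°C.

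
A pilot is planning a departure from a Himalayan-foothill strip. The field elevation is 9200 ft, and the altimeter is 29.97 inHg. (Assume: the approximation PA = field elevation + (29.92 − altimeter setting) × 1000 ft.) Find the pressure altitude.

Pressure correction = (29.92 − 29.97) × 1000 = -50 ft.
Pressure altitude = 9200 + (-50) = 9150 ft.

9150 ft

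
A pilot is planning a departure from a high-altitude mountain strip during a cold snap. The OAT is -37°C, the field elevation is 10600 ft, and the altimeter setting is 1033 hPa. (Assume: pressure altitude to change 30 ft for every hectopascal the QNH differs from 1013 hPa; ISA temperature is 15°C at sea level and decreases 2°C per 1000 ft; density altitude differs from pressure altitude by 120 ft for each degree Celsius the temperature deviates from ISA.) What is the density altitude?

Pressure altitude = 10600 + (1013 − 1033) × 30 = 10600 + (-600) = 10000 ft.
ISA temperature at 10000 ft = 15 − 2 × (10000/1000) = -5°C.
ISA deviation = -37 − (-5) = -32°C.
Density altitude = 10000 + 120 × (-32) = 6160 ft.

6160 ft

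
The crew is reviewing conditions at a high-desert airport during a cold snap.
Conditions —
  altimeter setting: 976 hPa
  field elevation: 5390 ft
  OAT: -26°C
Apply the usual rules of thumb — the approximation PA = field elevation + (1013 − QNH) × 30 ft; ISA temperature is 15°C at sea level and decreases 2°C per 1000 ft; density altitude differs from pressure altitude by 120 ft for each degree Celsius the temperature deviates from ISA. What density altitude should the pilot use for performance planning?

Pressure altitude = 5390 + (1013 − 976) × 30 = 5390 + (+1110) = 6500 ft.
ISA temperature at 6500 ft = 15 − 2 × (6500/1000) = 2°C.
ISA deviation = -26 − 2 = -28°C.
Density altitude = 6500 + 120 × (-28) = 3140 ft.

3140 ft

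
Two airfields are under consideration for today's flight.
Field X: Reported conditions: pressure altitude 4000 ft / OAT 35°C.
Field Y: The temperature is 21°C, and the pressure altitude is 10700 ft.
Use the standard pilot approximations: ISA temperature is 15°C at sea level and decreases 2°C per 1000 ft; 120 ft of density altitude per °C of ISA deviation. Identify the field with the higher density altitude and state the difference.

Field X: ISA temp = 7°C, deviation +28°C, DA = 4000 + 120 × 28 = 7360 ft.
Field Y: ISA temp = -6.4°C, deviation +27.4°C, DA = 10700 + 120 × 27.4 = 13988 ft.
Field Y is higher by 13988 − 7360 = 6628 ft.

Field Y by 6628 ft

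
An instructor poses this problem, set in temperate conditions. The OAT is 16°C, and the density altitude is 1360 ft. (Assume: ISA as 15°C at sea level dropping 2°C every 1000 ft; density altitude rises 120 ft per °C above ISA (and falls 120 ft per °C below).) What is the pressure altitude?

DA = PA + 120 × (OAT − (15 − 2·PA/1000)) = PA + 120·OAT − 1800 + 0.24·PA = 1.24·PA + 120·OAT − 1800.
So 1.24·PA = 1360 − 120 × 16 + 1800 = 1240.
PA = 1240 / 1.24 = 1000 ft.

1000 ft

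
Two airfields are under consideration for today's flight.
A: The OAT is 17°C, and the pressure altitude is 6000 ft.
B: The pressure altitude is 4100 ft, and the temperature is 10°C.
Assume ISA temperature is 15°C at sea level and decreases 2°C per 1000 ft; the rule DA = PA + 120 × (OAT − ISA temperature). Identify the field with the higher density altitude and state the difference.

A by 3196 ft

A: ISA temp = 3°C, deviation +14°C, DA = 6000 + 120 × 14 = 7680 ft.
B: ISA temp = 6.8°C, deviation +3.2°C, DA = 4100 + 120 × 3.2 = 4484 ft.
A is higher by 7680 − 4484 = 3196 ft.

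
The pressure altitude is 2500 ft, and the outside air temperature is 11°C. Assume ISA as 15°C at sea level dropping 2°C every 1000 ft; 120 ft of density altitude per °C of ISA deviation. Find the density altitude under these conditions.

ISA temperature at 2500 ft = 15 − 2 × (2500/1000) = 10°C.
ISA deviation = 11 − 10 = +1°C.
Density altitude = 2500 + 120 × (1) = 2500 + (+120) = 2620 ft.

2620 ft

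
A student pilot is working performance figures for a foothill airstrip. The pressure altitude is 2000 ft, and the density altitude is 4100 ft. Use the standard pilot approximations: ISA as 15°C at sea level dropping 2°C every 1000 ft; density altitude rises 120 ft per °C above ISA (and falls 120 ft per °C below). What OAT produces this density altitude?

28.5°C

Density altitude − pressure altitude = 4100 − 2000 = +2100 ft.
At 120 ft/°C that is an ISA deviation of 2100/120 = +17.5°C.
ISA temperature at 2000 ft = 15 − 2 × (2000/1000) = 11°C.
OAT = ISA + deviation = 11 + (+17.5) = 28.5°C.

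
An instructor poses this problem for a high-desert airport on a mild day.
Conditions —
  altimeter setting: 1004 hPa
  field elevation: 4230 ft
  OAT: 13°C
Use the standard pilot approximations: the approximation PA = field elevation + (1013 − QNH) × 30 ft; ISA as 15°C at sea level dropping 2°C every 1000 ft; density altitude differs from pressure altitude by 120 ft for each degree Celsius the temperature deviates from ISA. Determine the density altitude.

5340 ft

Pressure altitude = 4230 + (1013 − 1004) × 30 = 4230 + (+270) = 4500 ft.
ISA temperature at 4500 ft = 15 − 2 × (4500/1000) = 6°C.
ISA deviation = 13 − 6 = +7°C.
Density altitude = 4500 + 120 × (7) = 5340 ft.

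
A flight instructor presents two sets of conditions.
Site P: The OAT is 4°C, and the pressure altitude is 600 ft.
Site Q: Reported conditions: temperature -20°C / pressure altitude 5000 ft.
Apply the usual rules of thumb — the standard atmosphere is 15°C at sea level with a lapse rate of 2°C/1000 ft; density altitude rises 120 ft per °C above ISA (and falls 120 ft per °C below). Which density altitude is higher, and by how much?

Site Q by 2576 ft

Site P: ISA temp = 13.8°C, deviation -9.8°C, DA = 600 + 120 × (-9.8) = -576 ft.
Site Q: ISA temp = 5°C, deviation -25°C, DA = 5000 + 120 × (-25) = 2000 ft.
Site Q is higher by 2000 − (-576) = 2576 ft.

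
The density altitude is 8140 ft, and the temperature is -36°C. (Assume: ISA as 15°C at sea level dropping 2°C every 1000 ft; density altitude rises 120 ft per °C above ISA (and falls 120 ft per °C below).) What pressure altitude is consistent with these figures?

11500 ft

DA = PA + 120 × (OAT − (15 − 2·PA/1000)) = PA + 120·OAT − 1800 + 0.24·PA = 1.24·PA + 120·OAT − 1800.
So 1.24·PA = 8140 − 120 × (-36) + 1800 = 14260.
PA = 14260 / 1.24 = 11500 ft.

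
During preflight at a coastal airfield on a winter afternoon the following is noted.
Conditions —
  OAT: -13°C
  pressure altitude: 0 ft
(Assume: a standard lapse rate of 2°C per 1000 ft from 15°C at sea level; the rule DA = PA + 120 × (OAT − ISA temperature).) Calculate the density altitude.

ISA temperature at 0 ft = 15 − 2 × (0/1000) = 15°C.
ISA deviation = -13 − 15 = -28°C.
Density altitude = 0 + 120 × (-28) = 0 + (-3360) = -3360 ft.

-3360 ft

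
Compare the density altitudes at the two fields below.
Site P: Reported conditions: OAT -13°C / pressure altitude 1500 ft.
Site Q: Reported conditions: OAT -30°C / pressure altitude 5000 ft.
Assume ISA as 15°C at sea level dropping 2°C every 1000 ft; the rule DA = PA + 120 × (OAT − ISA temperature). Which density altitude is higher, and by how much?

Site P: ISA temp = 12°C, deviation -25°C, DA = 1500 + 120 × (-25) = -1500 ft.
Site Q: ISA temp = 5°C, deviation -35°C, DA = 5000 + 120 × (-35) = 800 ft.
Site Q is higher by 800 − (-1500) = 2300 ft.

Site Q by 2300 ft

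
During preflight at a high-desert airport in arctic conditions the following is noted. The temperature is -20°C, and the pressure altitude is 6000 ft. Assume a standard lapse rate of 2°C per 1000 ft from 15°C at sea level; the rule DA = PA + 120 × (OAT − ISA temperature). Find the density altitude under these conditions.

3240 ft

ISA temperature at 6000 ft = 15 − 2 × (6000/1000) = 3°C.
ISA deviation = -20 − 3 = -23°C.
Density altitude = 6000 + 120 × (-23) = 6000 + (-2760) = 3240 ft.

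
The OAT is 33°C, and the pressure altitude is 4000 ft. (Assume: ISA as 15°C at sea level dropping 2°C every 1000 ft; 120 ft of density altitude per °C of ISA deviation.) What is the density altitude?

ISA temperature at 4000 ft = 15 − 2 × (4000/1000) = 7°C.
ISA deviation = 33 − 7 = +26°C.
Density altitude = 4000 + 120 × (26) = 4000 + (+3120) = 7120 ft.

7120 ft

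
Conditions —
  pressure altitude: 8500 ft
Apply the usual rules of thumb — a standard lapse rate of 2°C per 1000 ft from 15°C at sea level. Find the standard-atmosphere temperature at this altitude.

ISA temperature = 15 − 2 × (8500/1000) = 15 − 17 = -2°C.

-2°C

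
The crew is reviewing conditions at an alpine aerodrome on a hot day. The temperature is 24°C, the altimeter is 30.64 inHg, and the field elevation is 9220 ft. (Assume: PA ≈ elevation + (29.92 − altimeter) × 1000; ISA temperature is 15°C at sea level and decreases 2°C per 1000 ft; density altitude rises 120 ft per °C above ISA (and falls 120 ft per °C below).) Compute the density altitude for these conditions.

Pressure altitude = 9220 + (29.92 − 30.64) × 1000 = 9220 + (-720) = 8500 ft.
ISA temperature at 8500 ft = 15 − 2 × (8500/1000) = -2°C.
ISA deviation = 24 − (-2) = +26°C.
Density altitude = 8500 + 120 × (26) = 11620 ft.

11620 ft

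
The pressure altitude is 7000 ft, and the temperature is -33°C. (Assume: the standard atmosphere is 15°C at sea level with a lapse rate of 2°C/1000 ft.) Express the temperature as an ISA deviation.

ISA temperature at 7000 ft = 15 − 2 × (7000/1000) = 1°C.
Deviation = OAT − ISA = -33 − 1 = -34°C.

ISA-34°C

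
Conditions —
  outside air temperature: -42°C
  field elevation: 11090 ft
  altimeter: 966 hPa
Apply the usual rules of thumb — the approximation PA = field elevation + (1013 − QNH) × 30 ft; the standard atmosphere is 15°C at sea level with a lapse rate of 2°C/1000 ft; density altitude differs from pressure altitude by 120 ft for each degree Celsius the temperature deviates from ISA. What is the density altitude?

Pressure altitude = 11090 + (1013 − 966) × 30 = 11090 + (+1410) = 12500 ft.
ISA temperature at 12500 ft = 15 − 2 × (12500/1000) = -10°C.
ISA deviation = -42 − (-10) = -32°C.
Density altitude = 12500 + 120 × (-32) = 8660 ft.

8660 ft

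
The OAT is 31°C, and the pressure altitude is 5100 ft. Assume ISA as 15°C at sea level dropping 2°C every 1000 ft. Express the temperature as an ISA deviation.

ISA+26.2°C

ISA temperature at 5100 ft = 15 − 2 × (5100/1000) = 4.8°C.
Deviation = OAT − ISA = 31 − 4.8 = +26.2°C.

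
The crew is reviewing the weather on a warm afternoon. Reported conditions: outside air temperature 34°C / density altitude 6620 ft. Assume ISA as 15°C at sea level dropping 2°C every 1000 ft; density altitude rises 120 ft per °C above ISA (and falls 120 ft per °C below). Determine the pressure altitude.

DA = PA + 120 × (OAT − (15 − 2·PA/1000)) = PA + 120·OAT − 1800 + 0.24·PA = 1.24·PA + 120·OAT − 1800.
So 1.24·PA = 6620 − 120 × 34 + 1800 = 4340.
PA = 4340 / 1.24 = 3500 ft.

3500 ft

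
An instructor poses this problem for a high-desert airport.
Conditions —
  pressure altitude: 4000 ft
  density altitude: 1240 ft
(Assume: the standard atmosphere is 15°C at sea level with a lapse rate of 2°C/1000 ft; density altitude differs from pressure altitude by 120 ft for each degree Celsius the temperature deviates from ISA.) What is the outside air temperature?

-16°C

Density altitude − pressure altitude = 1240 − 4000 = -2760 ft.
At 120 ft/°C that is an ISA deviation of -2760/120 = -23°C.
ISA temperature at 4000 ft = 15 − 2 × (4000/1000) = 7°C.
OAT = ISA + deviation = 7 + (-23) = -16°C.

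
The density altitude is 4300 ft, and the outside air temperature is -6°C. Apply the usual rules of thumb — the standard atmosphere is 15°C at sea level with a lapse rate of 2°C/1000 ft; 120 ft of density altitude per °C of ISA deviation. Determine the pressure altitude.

DA = PA + 120 × (OAT − (15 − 2·PA/1000)) = PA + 120·OAT − 1800 + 0.24·PA = 1.24·PA + 120·OAT − 1800.
So 1.24·PA = 4300 − 120 × (-6) + 1800 = 6820.
PA = 6820 / 1.24 = 5500 ft.

5500 ft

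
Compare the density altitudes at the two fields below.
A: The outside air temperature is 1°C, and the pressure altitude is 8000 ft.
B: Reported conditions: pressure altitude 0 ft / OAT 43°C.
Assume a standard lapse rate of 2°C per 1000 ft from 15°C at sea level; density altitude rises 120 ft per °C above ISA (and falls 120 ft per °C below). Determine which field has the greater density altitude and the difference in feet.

A: ISA temp = -1°C, deviation +2°C, DA = 8000 + 120 × 2 = 8240 ft.
B: ISA temp = 15°C, deviation +28°C, DA = 0 + 120 × 28 = 3360 ft.
A is higher by 8240 − 3360 = 4880 ft.

A by 4880 ft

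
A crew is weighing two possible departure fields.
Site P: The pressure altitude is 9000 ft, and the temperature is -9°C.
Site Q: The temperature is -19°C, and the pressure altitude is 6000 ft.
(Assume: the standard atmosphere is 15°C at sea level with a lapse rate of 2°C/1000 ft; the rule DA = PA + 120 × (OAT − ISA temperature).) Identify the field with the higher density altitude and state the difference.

Site P: ISA temp = -3°C, deviation -6°C, DA = 9000 + 120 × (-6) = 8280 ft.
Site Q: ISA temp = 3°C, deviation -22°C, DA = 6000 + 120 × (-22) = 3360 ft.
Site P is higher by 8280 − 3360 = 4920 ft.

Site P by 4920 ft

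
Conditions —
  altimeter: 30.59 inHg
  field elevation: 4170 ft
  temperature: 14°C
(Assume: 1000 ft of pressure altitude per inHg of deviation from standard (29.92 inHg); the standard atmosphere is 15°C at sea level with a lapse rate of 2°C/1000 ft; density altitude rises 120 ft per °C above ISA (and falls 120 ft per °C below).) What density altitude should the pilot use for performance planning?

Pressure altitude = 4170 + (29.92 − 30.59) × 1000 = 4170 + (-670) = 3500 ft.
ISA temperature at 3500 ft = 15 − 2 × (3500/1000) = 8°C.
ISA deviation = 14 − 8 = +6°C.
Density altitude = 3500 + 120 × (6) = 4220 ft.

4220 ft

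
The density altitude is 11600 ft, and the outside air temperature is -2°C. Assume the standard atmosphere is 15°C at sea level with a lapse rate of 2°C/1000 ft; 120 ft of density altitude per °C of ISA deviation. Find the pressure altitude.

11000 ft

DA = PA + 120 × (OAT − (15 − 2·PA/1000)) = PA + 120·OAT − 1800 + 0.24·PA = 1.24·PA + 120·OAT − 1800.
So 1.24·PA = 11600 − 120 × (-2) + 1800 = 13640.
PA = 13640 / 1.24 = 11000 ft.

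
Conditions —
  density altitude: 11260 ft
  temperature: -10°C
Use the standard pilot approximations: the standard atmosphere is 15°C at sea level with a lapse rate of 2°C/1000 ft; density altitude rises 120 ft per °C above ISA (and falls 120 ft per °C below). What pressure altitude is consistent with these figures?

11500 ft

DA = PA + 120 × (OAT − (15 − 2·PA/1000)) = PA + 120·OAT − 1800 + 0.24·PA = 1.24·PA + 120·OAT − 1800.
So 1.24·PA = 11260 − 120 × (-10) + 1800 = 14260.
PA = 14260 / 1.24 = 11500 ft.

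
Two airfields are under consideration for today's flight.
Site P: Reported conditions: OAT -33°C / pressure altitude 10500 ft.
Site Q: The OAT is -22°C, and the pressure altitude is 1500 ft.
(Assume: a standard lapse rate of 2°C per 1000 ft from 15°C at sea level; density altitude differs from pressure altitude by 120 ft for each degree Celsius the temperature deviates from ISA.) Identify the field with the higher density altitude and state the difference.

Site P by 9840 ft

Site P: ISA temp = -6°C, deviation -27°C, DA = 10500 + 120 × (-27) = 7260 ft.
Site Q: ISA temp = 12°C, deviation -34°C, DA = 1500 + 120 × (-34) = -2580 ft.
Site P is higher by 7260 − (-2580) = 9840 ft.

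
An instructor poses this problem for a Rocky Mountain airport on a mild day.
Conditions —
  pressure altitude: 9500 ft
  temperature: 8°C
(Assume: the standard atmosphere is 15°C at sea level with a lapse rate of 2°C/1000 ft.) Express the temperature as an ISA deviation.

ISA+12°C

ISA temperature at 9500 ft = 15 − 2 × (9500/1000) = -4°C.
Deviation = OAT − ISA = 8 − (-4) = +12°C.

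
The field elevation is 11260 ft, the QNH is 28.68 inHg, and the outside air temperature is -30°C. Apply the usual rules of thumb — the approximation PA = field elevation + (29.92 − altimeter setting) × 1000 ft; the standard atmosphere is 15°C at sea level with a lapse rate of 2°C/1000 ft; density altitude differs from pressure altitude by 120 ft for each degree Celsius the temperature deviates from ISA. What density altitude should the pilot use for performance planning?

Pressure altitude = 11260 + (29.92 − 28.68) × 1000 = 11260 + (+1240) = 12500 ft.
ISA temperature at 12500 ft = 15 − 2 × (12500/1000) = -10°C.
ISA deviation = -30 − (-10) = -20°C.
Density altitude = 12500 + 120 × (-20) = 10100 ft.

10100 ft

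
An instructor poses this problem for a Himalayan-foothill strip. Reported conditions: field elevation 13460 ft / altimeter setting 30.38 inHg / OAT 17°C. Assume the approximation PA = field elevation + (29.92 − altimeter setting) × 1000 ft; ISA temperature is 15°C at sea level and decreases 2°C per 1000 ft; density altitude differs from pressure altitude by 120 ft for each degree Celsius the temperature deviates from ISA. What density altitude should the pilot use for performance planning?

Pressure altitude = 13460 + (29.92 − 30.38) × 1000 = 13460 + (-460) = 13000 ft.
ISA temperature at 13000 ft = 15 − 2 × (13000/1000) = -11°C.
ISA deviation = 17 − (-11) = +28°C.
Density altitude = 13000 + 120 × (28) = 16360 ft.

16360 ft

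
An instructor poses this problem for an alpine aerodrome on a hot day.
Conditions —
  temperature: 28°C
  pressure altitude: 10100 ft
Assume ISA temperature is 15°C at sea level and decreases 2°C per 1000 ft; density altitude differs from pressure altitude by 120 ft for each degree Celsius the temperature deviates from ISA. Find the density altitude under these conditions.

14084 ft

ISA temperature at 10100 ft = 15 − 2 × (10100/1000) = -5.2°C.
ISA deviation = 28 − (-5.2) = +33.2°C.
Density altitude = 10100 + 120 × (33.2) = 10100 + (+3984) = 14084 ft.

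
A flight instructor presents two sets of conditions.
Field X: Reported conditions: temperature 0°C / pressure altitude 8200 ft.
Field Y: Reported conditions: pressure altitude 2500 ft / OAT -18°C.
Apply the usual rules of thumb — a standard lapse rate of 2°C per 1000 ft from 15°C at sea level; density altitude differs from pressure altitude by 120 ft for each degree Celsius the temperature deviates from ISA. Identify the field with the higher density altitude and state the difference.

Field X by 9228 ft

Field X: ISA temp = -1.4°C, deviation +1.4°C, DA = 8200 + 120 × 1.4 = 8368 ft.
Field Y: ISA temp = 10°C, deviation -28°C, DA = 2500 + 120 × (-28) = -860 ft.
Field X is higher by 8368 − (-860) = 9228 ft.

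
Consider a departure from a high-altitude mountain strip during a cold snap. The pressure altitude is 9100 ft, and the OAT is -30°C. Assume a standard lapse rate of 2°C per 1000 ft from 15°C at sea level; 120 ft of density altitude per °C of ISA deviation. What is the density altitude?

5884 ft

ISA temperature at 9100 ft = 15 − 2 × (9100/1000) = -3.2°C.
ISA deviation = -30 − (-3.2) = -26.8°C.
Density altitude = 9100 + 120 × (-26.8) = 9100 + (-3216) = 5884 ft.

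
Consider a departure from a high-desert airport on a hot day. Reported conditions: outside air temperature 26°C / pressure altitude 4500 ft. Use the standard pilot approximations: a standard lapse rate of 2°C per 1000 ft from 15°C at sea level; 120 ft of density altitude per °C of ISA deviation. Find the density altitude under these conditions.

6900 ft

ISA temperature at 4500 ft = 15 − 2 × (4500/1000) = 6°C.
ISA deviation = 26 − 6 = +20°C.
Density altitude = 4500 + 120 × (20) = 4500 + (+2400) = 6900 ft.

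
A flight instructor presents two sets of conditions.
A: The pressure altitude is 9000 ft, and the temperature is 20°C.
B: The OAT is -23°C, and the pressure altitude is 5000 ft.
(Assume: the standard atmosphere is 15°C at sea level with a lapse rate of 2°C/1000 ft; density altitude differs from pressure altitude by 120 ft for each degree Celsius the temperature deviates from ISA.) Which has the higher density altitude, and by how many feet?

A: ISA temp = -3°C, deviation +23°C, DA = 9000 + 120 × 23 = 11760 ft.
B: ISA temp = 5°C, deviation -28°C, DA = 5000 + 120 × (-28) = 1640 ft.
A is higher by 11760 − 1640 = 10120 ft.

A by 10120 ft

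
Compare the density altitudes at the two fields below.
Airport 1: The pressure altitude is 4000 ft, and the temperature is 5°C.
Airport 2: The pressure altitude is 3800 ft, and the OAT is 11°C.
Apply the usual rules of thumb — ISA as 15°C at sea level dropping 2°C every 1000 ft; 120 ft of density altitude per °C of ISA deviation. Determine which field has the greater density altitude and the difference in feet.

Airport 2 by 472 ft

Airport 1: ISA temp = 7°C, deviation -2°C, DA = 4000 + 120 × (-2) = 3760 ft.
Airport 2: ISA temp = 7.4°C, deviation +3.6°C, DA = 3800 + 120 × 3.6 = 4232 ft.
Airport 2 is higher by 4232 − 3760 = 472 ft.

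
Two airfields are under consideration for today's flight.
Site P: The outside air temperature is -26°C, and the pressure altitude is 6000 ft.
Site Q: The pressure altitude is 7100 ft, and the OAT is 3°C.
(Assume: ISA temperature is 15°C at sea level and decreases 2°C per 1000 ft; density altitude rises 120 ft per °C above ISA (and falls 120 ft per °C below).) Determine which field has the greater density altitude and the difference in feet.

Site P: ISA temp = 3°C, deviation -29°C, DA = 6000 + 120 × (-29) = 2520 ft.
Site Q: ISA temp = 0.8°C, deviation +2.2°C, DA = 7100 + 120 × 2.2 = 7364 ft.
Site Q is higher by 7364 − 2520 = 4844 ft.

Site Q by 4844 ft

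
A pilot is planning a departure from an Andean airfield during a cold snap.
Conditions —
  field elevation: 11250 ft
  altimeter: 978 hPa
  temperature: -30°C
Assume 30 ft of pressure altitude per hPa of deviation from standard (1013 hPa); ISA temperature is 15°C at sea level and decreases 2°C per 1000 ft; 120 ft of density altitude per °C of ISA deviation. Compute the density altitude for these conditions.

9852 ft

Pressure altitude = 11250 + (1013 − 978) × 30 = 11250 + (+1050) = 12300 ft.
ISA temperature at 12300 ft = 15 − 2 × (12300/1000) = -9.6°C.
ISA deviation = -30 − (-9.6) = -20.4°C.
Density altitude = 12300 + 120 × (-20.4) = 9852 ft.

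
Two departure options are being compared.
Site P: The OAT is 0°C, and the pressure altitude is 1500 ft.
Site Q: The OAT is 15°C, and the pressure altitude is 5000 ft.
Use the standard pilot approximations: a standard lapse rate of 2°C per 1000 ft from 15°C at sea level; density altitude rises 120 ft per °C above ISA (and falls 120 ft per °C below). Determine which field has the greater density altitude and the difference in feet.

Site P: ISA temp = 12°C, deviation -12°C, DA = 1500 + 120 × (-12) = 60 ft.
Site Q: ISA temp = 5°C, deviation +10°C, DA = 5000 + 120 × 10 = 6200 ft.
Site Q is higher by 6200 − 60 = 6140 ft.

Site Q by 6140 ft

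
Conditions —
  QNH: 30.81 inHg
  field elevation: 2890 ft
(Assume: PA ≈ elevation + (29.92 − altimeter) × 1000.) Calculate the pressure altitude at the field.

Pressure correction = (29.92 − 30.81) × 1000 = -890 ft.
Pressure altitude = 2890 + (-890) = 2000 ft.

2000 ft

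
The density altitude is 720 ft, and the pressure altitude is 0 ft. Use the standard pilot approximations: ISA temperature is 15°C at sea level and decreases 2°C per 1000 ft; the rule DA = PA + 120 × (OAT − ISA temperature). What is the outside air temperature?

Density altitude − pressure altitude = 720 − 0 = +720 ft.
At 120 ft/°C that is an ISA deviation of 720/120 = +6°C.
ISA temperature at 0 ft = 15 − 2 × (0/1000) = 15°C.
OAT = ISA + deviation = 15 + (+6) = 21°C.

21°C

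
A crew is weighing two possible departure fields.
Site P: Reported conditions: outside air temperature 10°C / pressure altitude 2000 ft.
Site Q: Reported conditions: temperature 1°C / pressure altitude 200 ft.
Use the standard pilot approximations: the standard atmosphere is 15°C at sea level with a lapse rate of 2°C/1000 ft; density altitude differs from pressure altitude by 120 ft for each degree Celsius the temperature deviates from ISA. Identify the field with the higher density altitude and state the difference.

Site P: ISA temp = 11°C, deviation -1°C, DA = 2000 + 120 × (-1) = 1880 ft.
Site Q: ISA temp = 14.6°C, deviation -13.6°C, DA = 200 + 120 × (-13.6) = -1432 ft.
Site P is higher by 1880 − (-1432) = 3312 ft.

Site P by 3312 ft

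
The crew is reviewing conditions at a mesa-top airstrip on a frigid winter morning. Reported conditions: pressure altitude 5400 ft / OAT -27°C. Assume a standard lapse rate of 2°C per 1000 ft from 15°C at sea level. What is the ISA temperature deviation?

ISA-31.2°C

ISA temperature at 5400 ft = 15 − 2 × (5400/1000) = 4.2°C.
Deviation = OAT − ISA = -27 − 4.2 = -31.2°C.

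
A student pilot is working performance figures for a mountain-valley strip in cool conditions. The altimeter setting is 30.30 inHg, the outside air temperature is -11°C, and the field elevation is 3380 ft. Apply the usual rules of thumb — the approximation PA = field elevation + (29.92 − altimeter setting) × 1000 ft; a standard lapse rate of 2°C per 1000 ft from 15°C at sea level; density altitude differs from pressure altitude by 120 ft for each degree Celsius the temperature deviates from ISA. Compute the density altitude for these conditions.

Pressure altitude = 3380 + (29.92 − 30.30) × 1000 = 3380 + (-380) = 3000 ft.
ISA temperature at 3000 ft = 15 − 2 × (3000/1000) = 9°C.
ISA deviation = -11 − 9 = -20°C.
Density altitude = 3000 + 120 × (-20) = 600 ft.

600 ft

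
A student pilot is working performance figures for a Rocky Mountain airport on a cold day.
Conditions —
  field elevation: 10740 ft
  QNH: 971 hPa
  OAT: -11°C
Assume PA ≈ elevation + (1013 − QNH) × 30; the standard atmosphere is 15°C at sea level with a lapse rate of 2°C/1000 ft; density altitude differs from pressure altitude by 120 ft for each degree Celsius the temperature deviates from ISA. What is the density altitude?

11760 ft

Pressure altitude = 10740 + (1013 − 971) × 30 = 10740 + (+1260) = 12000 ft.
ISA temperature at 12000 ft = 15 − 2 × (12000/1000) = -9°C.
ISA deviation = -11 − (-9) = -2°C.
Density altitude = 12000 + 120 × (-2) = 11760 ft.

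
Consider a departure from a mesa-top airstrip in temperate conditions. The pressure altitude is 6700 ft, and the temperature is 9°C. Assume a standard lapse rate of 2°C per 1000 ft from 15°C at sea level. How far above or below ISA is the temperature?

ISA+7.4°C

ISA temperature at 6700 ft = 15 − 2 × (6700/1000) = 1.6°C.
Deviation = OAT − ISA = 9 − 1.6 = +7.4°C.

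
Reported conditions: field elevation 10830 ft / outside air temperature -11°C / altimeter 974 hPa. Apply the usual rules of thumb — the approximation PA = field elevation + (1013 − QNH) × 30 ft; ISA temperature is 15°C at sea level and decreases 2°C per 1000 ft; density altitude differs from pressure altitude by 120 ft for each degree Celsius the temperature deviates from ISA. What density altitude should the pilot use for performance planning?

Pressure altitude = 10830 + (1013 − 974) × 30 = 10830 + (+1170) = 12000 ft.
ISA temperature at 12000 ft = 15 − 2 × (12000/1000) = -9°C.
ISA deviation = -11 − (-9) = -2°C.
Density altitude = 12000 + 120 × (-2) = 11760 ft.

11760 ft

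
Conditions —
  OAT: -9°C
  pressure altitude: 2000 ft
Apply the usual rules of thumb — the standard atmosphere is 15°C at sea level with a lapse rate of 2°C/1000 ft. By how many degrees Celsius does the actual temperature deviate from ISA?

ISA-20°C

ISA temperature at 2000 ft = 15 − 2 × (2000/1000) = 11°C.
Deviation = OAT − ISA = -9 − 11 = -20°C.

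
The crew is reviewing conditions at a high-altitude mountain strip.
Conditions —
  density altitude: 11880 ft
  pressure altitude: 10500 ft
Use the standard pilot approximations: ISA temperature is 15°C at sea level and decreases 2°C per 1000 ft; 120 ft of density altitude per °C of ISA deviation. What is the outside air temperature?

5.5°C

Density altitude − pressure altitude = 11880 − 10500 = +1380 ft.
At 120 ft/°C that is an ISA deviation of 1380/120 = +11.5°C.
ISA temperature at 10500 ft = 15 − 2 × (10500/1000) = -6°C.
OAT = ISA + deviation = -6 + (+11.5) = 5.5°C.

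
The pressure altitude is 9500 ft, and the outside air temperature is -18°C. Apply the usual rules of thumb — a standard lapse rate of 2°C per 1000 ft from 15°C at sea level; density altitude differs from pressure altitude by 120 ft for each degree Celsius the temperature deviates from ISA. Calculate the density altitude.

7820 ft

ISA temperature at 9500 ft = 15 − 2 × (9500/1000) = -4°C.
ISA deviation = -18 − (-4) = -14°C.
Density altitude = 9500 + 120 × (-14) = 9500 + (-1680) = 7820 ft.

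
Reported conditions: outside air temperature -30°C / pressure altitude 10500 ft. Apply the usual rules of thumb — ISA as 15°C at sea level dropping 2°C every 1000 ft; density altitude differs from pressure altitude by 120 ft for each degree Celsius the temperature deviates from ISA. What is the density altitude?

ISA temperature at 10500 ft = 15 − 2 × (10500/1000) = -6°C.
ISA deviation = -30 − (-6) = -24°C.
Density altitude = 10500 + 120 × (-24) = 10500 + (-2880) = 7620 ft.

7620 ft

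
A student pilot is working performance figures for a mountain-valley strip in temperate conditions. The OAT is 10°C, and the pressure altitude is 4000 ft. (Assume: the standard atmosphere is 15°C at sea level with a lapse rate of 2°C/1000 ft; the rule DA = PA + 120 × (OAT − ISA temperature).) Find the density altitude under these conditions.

ISA temperature at 4000 ft = 15 − 2 × (4000/1000) = 7°C.
ISA deviation = 10 − 7 = +3°C.
Density altitude = 4000 + 120 × (3) = 4000 + (+360) = 4360 ft.

4360 ft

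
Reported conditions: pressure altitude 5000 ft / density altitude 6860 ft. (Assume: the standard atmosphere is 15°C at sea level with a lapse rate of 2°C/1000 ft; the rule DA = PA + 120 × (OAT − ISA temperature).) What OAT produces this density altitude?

20.5°C

Density altitude − pressure altitude = 6860 − 5000 = +1860 ft.
At 120 ft/°C that is an ISA deviation of 1860/120 = +15.5°C.
ISA temperature at 5000 ft = 15 − 2 × (5000/1000) = 5°C.
OAT = ISA + deviation = 5 + (+15.5) = 20.5°C.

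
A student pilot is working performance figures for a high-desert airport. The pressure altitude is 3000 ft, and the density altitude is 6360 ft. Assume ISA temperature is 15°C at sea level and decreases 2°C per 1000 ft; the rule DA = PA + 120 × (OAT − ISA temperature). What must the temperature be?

Density altitude − pressure altitude = 6360 − 3000 = +3360 ft.
At 120 ft/°C that is an ISA deviation of 3360/120 = +28°C.
ISA temperature at 3000 ft = 15 − 2 × (3000/1000) = 9°C.
OAT = ISA + deviation = 9 + (+28) = 37°C.

37°C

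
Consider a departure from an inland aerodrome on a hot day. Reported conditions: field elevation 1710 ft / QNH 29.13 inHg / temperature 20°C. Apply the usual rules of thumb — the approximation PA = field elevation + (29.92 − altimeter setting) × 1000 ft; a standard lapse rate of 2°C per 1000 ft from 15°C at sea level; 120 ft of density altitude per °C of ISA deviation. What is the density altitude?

3700 ft

Pressure altitude = 1710 + (29.92 − 29.13) × 1000 = 1710 + (+790) = 2500 ft.
ISA temperature at 2500 ft = 15 − 2 × (2500/1000) = 10°C.
ISA deviation = 20 − 10 = +10°C.
Density altitude = 2500 + 120 × (10) = 3700 ft.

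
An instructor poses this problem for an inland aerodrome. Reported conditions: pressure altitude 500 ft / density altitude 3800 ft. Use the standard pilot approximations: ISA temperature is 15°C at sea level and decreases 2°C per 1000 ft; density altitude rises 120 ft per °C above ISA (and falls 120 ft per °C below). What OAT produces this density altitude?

41.5°C

Density altitude − pressure altitude = 3800 − 500 = +3300 ft.
At 120 ft/°C that is an ISA deviation of 3300/120 = +27.5°C.
ISA temperature at 500 ft = 15 − 2 × (500/1000) = 14°C.
OAT = ISA + deviation = 14 + (+27.5) = 41.5°C.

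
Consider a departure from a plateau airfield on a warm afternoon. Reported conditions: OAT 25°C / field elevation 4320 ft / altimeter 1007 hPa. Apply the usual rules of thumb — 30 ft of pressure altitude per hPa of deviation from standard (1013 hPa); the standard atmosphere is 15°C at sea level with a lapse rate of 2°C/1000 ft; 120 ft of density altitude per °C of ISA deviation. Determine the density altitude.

6780 ft

Pressure altitude = 4320 + (1013 − 1007) × 30 = 4320 + (+180) = 4500 ft.
ISA temperature at 4500 ft = 15 − 2 × (4500/1000) = 6°C.
ISA deviation = 25 − 6 = +19°C.
Density altitude = 4500 + 120 × (19) = 6780 ft.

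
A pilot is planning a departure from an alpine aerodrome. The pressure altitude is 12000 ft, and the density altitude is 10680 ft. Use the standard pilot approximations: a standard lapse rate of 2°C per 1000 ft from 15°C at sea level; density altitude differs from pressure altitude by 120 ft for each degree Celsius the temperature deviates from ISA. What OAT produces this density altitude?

Density altitude − pressure altitude = 10680 − 12000 = -1320 ft.
At 120 ft/°C that is an ISA deviation of -1320/120 = -11°C.
ISA temperature at 12000 ft = 15 − 2 × (12000/1000) = -9°C.
OAT = ISA + deviation = -9 + (-11) = -20°C.

-20°C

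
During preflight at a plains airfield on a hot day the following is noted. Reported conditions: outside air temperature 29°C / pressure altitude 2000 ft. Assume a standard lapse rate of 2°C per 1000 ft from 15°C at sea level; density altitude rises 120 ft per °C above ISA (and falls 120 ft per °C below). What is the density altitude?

ISA temperature at 2000 ft = 15 − 2 × (2000/1000) = 11°C.
ISA deviation = 29 − 11 = +18°C.
Density altitude = 2000 + 120 × (18) = 2000 + (+2160) = 4160 ft.

4160 ft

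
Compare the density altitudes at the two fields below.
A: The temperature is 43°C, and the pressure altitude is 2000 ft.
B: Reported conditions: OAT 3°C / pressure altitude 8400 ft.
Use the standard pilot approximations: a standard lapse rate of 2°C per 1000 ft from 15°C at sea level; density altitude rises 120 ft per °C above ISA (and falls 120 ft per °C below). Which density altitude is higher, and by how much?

A: ISA temp = 11°C, deviation +32°C, DA = 2000 + 120 × 32 = 5840 ft.
B: ISA temp = -1.8°C, deviation +4.8°C, DA = 8400 + 120 × 4.8 = 8976 ft.
B is higher by 8976 − 5840 = 3136 ft.

B by 3136 ft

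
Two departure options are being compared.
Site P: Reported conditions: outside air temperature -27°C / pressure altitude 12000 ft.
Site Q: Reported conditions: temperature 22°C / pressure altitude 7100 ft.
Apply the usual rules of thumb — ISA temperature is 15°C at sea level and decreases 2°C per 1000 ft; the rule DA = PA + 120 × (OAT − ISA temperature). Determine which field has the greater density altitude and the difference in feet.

Site P: ISA temp = -9°C, deviation -18°C, DA = 12000 + 120 × (-18) = 9840 ft.
Site Q: ISA temp = 0.8°C, deviation +21.2°C, DA = 7100 + 120 × 21.2 = 9644 ft.
Site P is higher by 9840 − 9644 = 196 ft.

Site P by 196 ft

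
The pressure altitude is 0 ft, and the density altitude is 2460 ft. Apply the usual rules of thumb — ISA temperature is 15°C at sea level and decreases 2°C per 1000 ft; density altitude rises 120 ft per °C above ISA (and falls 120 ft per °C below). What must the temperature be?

35.5°C

Density altitude − pressure altitude = 2460 − 0 = +2460 ft.
At 120 ft/°C that is an ISA deviation of 2460/120 = +20.5°C.
ISA temperature at 0 ft = 15 − 2 × (0/1000) = 15°C.
OAT = ISA + deviation = 15 + (+20.5) = 35.5°C.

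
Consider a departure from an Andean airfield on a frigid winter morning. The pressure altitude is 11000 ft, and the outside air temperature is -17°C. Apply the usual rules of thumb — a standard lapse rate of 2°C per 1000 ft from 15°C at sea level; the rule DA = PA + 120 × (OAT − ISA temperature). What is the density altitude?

9800 ft

ISA temperature at 11000 ft = 15 − 2 × (11000/1000) = -7°C.
ISA deviation = -17 − (-7) = -10°C.
Density altitude = 11000 + 120 × (-10) = 11000 + (-1200) = 9800 ft.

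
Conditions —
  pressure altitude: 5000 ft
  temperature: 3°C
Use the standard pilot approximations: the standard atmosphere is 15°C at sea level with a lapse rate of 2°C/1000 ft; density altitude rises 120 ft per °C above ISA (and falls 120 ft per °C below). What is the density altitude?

4760 ft

ISA temperature at 5000 ft = 15 − 2 × (5000/1000) = 5°C.
ISA deviation = 3 − 5 = -2°C.
Density altitude = 5000 + 120 × (-2) = 5000 + (-240) = 4760 ft.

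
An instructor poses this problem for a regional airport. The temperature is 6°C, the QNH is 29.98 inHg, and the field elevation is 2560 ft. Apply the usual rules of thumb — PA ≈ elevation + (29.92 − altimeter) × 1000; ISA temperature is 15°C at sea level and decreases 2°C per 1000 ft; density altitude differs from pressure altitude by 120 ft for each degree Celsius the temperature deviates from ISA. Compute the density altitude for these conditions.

2020 ft

Pressure altitude = 2560 + (29.92 − 29.98) × 1000 = 2560 + (-60) = 2500 ft.
ISA temperature at 2500 ft = 15 − 2 × (2500/1000) = 10°C.
ISA deviation = 6 − 10 = -4°C.
Density altitude = 2500 + 120 × (-4) = 2020 ft.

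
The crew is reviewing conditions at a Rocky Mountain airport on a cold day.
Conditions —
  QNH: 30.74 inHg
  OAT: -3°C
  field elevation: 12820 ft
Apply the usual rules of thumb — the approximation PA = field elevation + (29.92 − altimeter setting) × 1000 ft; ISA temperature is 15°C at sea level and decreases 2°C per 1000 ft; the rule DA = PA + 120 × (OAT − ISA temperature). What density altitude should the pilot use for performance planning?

12720 ft

Pressure altitude = 12820 + (29.92 − 30.74) × 1000 = 12820 + (-820) = 12000 ft.
ISA temperature at 12000 ft = 15 − 2 × (12000/1000) = -9°C.
ISA deviation = -3 − (-9) = +6°C.
Density altitude = 12000 + 120 × (6) = 12720 ft.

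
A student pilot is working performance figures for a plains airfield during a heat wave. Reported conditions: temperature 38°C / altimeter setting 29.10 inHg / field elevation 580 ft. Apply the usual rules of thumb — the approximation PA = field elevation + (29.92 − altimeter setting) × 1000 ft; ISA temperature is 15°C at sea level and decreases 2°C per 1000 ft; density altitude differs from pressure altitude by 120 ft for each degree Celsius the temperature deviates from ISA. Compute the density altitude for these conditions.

4496 ft

Pressure altitude = 580 + (29.92 − 29.10) × 1000 = 580 + (+820) = 1400 ft.
ISA temperature at 1400 ft = 15 − 2 × (1400/1000) = 12.2°C.
ISA deviation = 38 − 12.2 = +25.8°C.
Density altitude = 1400 + 120 × (25.8) = 4496 ft.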